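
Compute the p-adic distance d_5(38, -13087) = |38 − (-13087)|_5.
d_5(38, -13087) = 1/625

Step 1 — x − y = 38 − (-13087) = 13125. Step 2 — v_5(13125) = 4 (factor: 13125 = (5^4 · 21); the sign does not affect v_p). Step 3 — |x − y|_5 = 5^{-4} = 1/625.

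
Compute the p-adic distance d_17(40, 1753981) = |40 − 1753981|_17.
d_17(40, 1753981) = 1/83521

Step 1 — x − y = 40 − 1753981 = -1753941. Step 2 — v_17(-1753941) = 4 (factor: -1753941 = −(17^4 · 21); the sign does not affect v_p). Step 3 — |x − y|_17 = 17^{-4} = 1/83521.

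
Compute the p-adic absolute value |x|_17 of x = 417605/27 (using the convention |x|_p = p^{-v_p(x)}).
|417605/27|_17 = 1/83521

Step 1 — compute v_17(x) by factoring powers of 17 out of the numerator and denominator: v_17(417605/27) = 4. Step 2 — apply |x|_p = p^{-v_p(x)} = 17^{-4} = 1/83521.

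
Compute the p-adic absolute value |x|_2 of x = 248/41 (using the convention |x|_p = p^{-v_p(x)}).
|248/41|_2 = 1/8

Step 1 — compute v_2(x) by factoring powers of 2 out of the numerator and denominator: v_2(248/41) = 3. Step 2 — apply |x|_p = p^{-v_p(x)} = 2^{-3} = 1/8.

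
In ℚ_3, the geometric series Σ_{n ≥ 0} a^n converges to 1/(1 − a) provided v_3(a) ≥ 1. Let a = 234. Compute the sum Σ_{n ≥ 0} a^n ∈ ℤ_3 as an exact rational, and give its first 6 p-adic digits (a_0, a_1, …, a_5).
Σ a^n = 1/(1 − a) = -1/233;  first 6 digits = (1, 0, 2, 2, 0, 1)

v_3(a) = 2 ≥ 1, so the series converges in ℤ_3 to 1/(1 − a) = 1/(1 − 234) = -1/233. Expand this rational in ℤ_3: compute digits iteratively via d_i = x_i mod 3, x_{i+1} = (x_i − d_i)/3. The first 6 digits are (1, 0, 2, 2, 0, 1).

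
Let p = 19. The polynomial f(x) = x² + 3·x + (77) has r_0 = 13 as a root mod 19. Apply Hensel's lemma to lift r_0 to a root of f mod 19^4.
r_3 = 33738 (mod 130321)

Hensel: r_{i+1} = r_i − f(r_i)·(f′(r_i))^{-1} mod 19^{i+2}, f′(x) = 2x + 3. Iterate:
  r_0 = 13 (mod 19)
  r_1 = 165 (mod 361)
  r_2 = 6302 (mod 6859)
  r_3 = 33738 (mod 130321)
Final: r = 33738 satisfies f(r) ≡ 0 mod 19^4.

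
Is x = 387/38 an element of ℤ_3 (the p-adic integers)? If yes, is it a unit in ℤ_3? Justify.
x ∈ ℤ_3 but not a unit; v_3(x) = 2 > 0

ℤ_3 = {x ∈ ℚ_3 : v_3(x) ≥ 0} and ℤ_3^× = {x ∈ ℤ_3 : v_3(x) = 0}. Here v_3(387/38) = v_3(num) − v_3(den) = 2; compare against these criteria.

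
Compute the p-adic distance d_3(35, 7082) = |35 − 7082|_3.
d_3(35, 7082) = 1/243

Step 1 — x − y = 35 − 7082 = -7047. Step 2 — v_3(-7047) = 5 (factor: -7047 = −(3^5 · 29); the sign does not affect v_p). Step 3 — |x − y|_3 = 3^{-5} = 1/243.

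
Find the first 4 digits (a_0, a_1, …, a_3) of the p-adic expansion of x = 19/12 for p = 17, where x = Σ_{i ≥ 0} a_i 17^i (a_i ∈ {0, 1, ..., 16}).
(a_0, …, a_3) = (3, 7, 1, 7)

v_17(19/12) = 0 (numerator and denominator both coprime to 17), so x ∈ ℤ_17^×. Compute digits iteratively via a_i = x_i mod 17, x_{i+1} = (x_i − a_i)/17, with x_0 = x:
  x_0 = 19/12;  a_0 = 3;  x_1 = (x_0 − 3)/17 = -1/12
  x_1 = -1/12;  a_1 = 7;  x_2 = (x_1 − 7)/17 = -5/12
  x_2 = -5/12;  a_2 = 1;  x_3 = (x_2 − 1)/17 = -1/12
  x_3 = -1/12;  a_3 = 7;  x_4 = (x_3 − 7)/17 = -5/12
Digits: (3, 7, 1, 7).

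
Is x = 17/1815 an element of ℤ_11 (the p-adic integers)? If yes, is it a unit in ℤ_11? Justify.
x ∉ ℤ_11 (v_11(x) = -2 < 0)

ℤ_11 = {x ∈ ℚ_11 : v_11(x) ≥ 0} and ℤ_11^× = {x ∈ ℤ_11 : v_11(x) = 0}. Here v_11(17/1815) = v_11(num) − v_11(den) = -2; compare against these criteria.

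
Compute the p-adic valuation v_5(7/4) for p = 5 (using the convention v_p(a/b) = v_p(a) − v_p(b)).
v_5(7/4) = 0

Factor powers of 5 from the numerator and denominator of the reduced fraction: 7 = 5^0 · 7 and 4 = 5^0 · 4. Apply v_p(a/b) = v_p(a) − v_p(b): v_5(7/4) = 0 − 0 = 0.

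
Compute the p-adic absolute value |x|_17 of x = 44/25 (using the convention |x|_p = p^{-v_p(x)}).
|44/25|_17 = 1

Step 1 — compute v_17(x) by factoring powers of 17 out of the numerator and denominator: v_17(44/25) = 0. Step 2 — apply |x|_p = p^{-v_p(x)} = 17^{0} = 1.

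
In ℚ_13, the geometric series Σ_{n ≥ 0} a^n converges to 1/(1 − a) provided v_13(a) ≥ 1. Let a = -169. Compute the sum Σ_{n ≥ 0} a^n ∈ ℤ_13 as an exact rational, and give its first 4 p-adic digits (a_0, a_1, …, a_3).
Σ a^n = 1/(1 − a) = 1/170;  first 4 digits = (1, 0, 12, 12)

v_13(a) = 2 ≥ 1, so the series converges in ℤ_13 to 1/(1 − a) = 1/(1 − (-169)) = 1/170. Expand this rational in ℤ_13: compute digits iteratively via d_i = x_i mod 13, x_{i+1} = (x_i − d_i)/13. The first 4 digits are (1, 0, 12, 12).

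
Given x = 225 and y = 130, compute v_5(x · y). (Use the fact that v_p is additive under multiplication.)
v_5(29250) = 3

v_p(x) = 2 (factor: 225 = 5^2 · 9); v_p(y) = 1 (factor: 130 = 5^1 · 26). Additivity: v_p(xy) = v_p(x) + v_p(y) = 2 + 1 = 3. (Direct check: xy = 29250 = 5^3 · (234).)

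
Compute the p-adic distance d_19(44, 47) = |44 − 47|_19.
d_19(44, 47) = 1

Step 1 — x − y = 44 − 47 = -3. Step 2 — v_19(-3) = 0 (factor: -3 = −(19^0 · 3); the sign does not affect v_p). Step 3 — |x − y|_19 = 19^{0} = 1.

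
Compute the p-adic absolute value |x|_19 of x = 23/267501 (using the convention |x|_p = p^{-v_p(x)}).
|23/267501|_19 = 6859

Step 1 — compute v_19(x) by factoring powers of 19 out of the numerator and denominator: v_19(23/267501) = -3. Step 2 — apply |x|_p = p^{-v_p(x)} = 19^{3} = 6859.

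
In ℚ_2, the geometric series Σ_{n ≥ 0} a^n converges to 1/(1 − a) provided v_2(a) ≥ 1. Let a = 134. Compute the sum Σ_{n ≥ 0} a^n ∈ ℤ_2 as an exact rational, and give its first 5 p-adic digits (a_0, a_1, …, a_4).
Σ a^n = 1/(1 − a) = -1/133;  first 5 digits = (1, 1, 0, 0, 1)

v_2(a) = 1 ≥ 1, so the series converges in ℤ_2 to 1/(1 − a) = 1/(1 − 134) = -1/133. Expand this rational in ℤ_2: compute digits iteratively via d_i = x_i mod 2, x_{i+1} = (x_i − d_i)/2. The first 5 digits are (1, 1, 0, 0, 1).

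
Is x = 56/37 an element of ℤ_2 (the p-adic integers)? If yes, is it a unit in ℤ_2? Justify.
x ∈ ℤ_2 but not a unit; v_2(x) = 3 > 0

ℤ_2 = {x ∈ ℚ_2 : v_2(x) ≥ 0} and ℤ_2^× = {x ∈ ℤ_2 : v_2(x) = 0}. Here v_2(56/37) = v_2(num) − v_2(den) = 3; compare against these criteria.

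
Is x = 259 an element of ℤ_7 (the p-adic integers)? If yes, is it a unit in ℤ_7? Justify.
x ∈ ℤ_7 but not a unit; v_7(x) = 1 > 0

ℤ_7 = {x ∈ ℚ_7 : v_7(x) ≥ 0} and ℤ_7^× = {x ∈ ℤ_7 : v_7(x) = 0}. Here v_7(259) = v_7(num) − v_7(den) = 1; compare against these criteria.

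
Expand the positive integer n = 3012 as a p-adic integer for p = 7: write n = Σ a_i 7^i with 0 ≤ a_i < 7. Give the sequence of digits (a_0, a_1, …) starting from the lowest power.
(a_0, a_1, …) = (2, 3, 5, 1, 1)

Repeated division by 7 gives the digits low-to-high: 3012 = 2 + 3·7^1 + 5·7^2 + 1·7^3 + 1·7^4. Digit sequence: (2, 3, 5, 1, 1).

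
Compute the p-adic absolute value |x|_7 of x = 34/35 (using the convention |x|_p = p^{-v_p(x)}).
|34/35|_7 = 7

Step 1 — compute v_7(x) by factoring powers of 7 out of the numerator and denominator: v_7(34/35) = -1. Step 2 — apply |x|_p = p^{-v_p(x)} = 7^{1} = 7.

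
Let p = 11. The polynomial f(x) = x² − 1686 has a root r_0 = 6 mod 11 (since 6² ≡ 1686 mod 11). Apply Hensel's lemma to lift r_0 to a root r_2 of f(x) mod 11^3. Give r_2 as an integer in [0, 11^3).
r_2 = 204 (mod 1331)

Hensel's recurrence: r_{i+1} = r_i − f(r_i)·(f′(r_i))^{-1} mod 11^{i+2}, with f′(x) = 2x. Iterate:
  r_0 = 6 (mod 11)
  r_1 = 83 (mod 121)
  r_2 = 204 (mod 1331)
Final: r_2 = 204, and one checks f(r_2) ≡ 0 mod 11^3.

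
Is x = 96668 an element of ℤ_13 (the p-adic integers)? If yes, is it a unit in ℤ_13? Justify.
x ∈ ℤ_13 but not a unit; v_13(x) = 3 > 0

ℤ_13 = {x ∈ ℚ_13 : v_13(x) ≥ 0} and ℤ_13^× = {x ∈ ℤ_13 : v_13(x) = 0}. Here v_13(96668) = v_13(num) − v_13(den) = 3; compare against these criteria.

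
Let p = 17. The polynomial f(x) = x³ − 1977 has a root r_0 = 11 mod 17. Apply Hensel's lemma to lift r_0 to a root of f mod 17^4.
r_3 = 66974 (mod 83521)

Hensel: r_{i+1} = r_i − f(r_i)/f′(r_i) mod 17^{i+2}, where f′(x) = 3x². Iterate:
  r_0 = 11 (mod 17)
  r_1 = 215 (mod 289)
  r_2 = 3105 (mod 4913)
  r_3 = 66974 (mod 83521)
Final: r = 66974 with f(r) ≡ 0 mod 17^4.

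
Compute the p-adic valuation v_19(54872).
v_19(54872) = 3

v_19(n) is the largest exponent k such that 19^k divides n. Factor out: 54872 = 19^3 · 8. (Sign doesn't affect v_p.) So v_19(54872) = 3.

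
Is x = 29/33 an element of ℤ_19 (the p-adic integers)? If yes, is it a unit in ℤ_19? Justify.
x ∈ ℤ_19^× (unit); v_19(x) = 0

ℤ_19 = {x ∈ ℚ_19 : v_19(x) ≥ 0} and ℤ_19^× = {x ∈ ℤ_19 : v_19(x) = 0}. Here v_19(29/33) = v_19(num) − v_19(den) = 0; compare against these criteria.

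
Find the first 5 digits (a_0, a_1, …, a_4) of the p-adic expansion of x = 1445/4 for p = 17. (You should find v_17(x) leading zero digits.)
(a_0, …, a_4) = (0, 0, 14, 12, 12)

v_17(1445/4) = 2, so a_0 = ... = a_1 = 0. Factor out: x = 17^2 · u with u = 5/4 a unit in ℤ_17. Expand u iteratively via a_{v+i} = u_i mod 17, u_{i+1} = (u_i − a_{v+i})/17:
  u_0 = 5/4;  a_2 = 14;  u_1 = (u_0 − 14)/17 = -3/4
  u_1 = -3/4;  a_3 = 12;  u_2 = (u_1 − 12)/17 = -3/4
  u_2 = -3/4;  a_4 = 12;  u_3 = (u_2 − 12)/17 = -3/4
Digits: (0, 0, 14, 12, 12).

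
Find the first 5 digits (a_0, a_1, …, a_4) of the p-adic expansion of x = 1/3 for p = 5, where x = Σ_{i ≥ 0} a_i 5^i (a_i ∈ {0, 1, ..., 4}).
(a_0, …, a_4) = (2, 3, 1, 3, 1)

v_5(1/3) = 0 (numerator and denominator both coprime to 5), so x ∈ ℤ_5^×. Compute digits iteratively via a_i = x_i mod 5, x_{i+1} = (x_i − a_i)/5, with x_0 = x:
  x_0 = 1/3;  a_0 = 2;  x_1 = (x_0 − 2)/5 = -1/3
  x_1 = -1/3;  a_1 = 3;  x_2 = (x_1 − 3)/5 = -2/3
  x_2 = -2/3;  a_2 = 1;  x_3 = (x_2 − 1)/5 = -1/3
  x_3 = -1/3;  a_3 = 3;  x_4 = (x_3 − 3)/5 = -2/3
  x_4 = -2/3;  a_4 = 1;  x_5 = (x_4 − 1)/5 = -1/3
Digits: (2, 3, 1, 3, 1).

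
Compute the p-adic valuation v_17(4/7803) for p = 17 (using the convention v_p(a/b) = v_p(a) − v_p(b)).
v_17(4/7803) = -2

Factor powers of 17 from the numerator and denominator of the reduced fraction: 4 = 17^0 · 4 and 7803 = 17^2 · 27. Apply v_p(a/b) = v_p(a) − v_p(b): v_17(4/7803) = 0 − 2 = -2.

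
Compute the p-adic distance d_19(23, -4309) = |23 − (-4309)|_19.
d_19(23, -4309) = 1/361

Step 1 — x − y = 23 − (-4309) = 4332. Step 2 — v_19(4332) = 2 (factor: 4332 = (19^2 · 12); the sign does not affect v_p). Step 3 — |x − y|_19 = 19^{-2} = 1/361.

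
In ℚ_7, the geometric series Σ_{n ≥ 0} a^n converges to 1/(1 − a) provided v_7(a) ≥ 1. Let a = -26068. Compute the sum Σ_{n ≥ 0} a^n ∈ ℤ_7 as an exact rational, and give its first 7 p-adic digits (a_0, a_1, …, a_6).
Σ a^n = 1/(1 − a) = 1/26069;  first 7 digits = (1, 0, 0, 1, 3, 5, 0)

v_7(a) = 3 ≥ 1, so the series converges in ℤ_7 to 1/(1 − a) = 1/(1 − (-26068)) = 1/26069. Expand this rational in ℤ_7: compute digits iteratively via d_i = x_i mod 7, x_{i+1} = (x_i − d_i)/7. The first 7 digits are (1, 0, 0, 1, 3, 5, 0).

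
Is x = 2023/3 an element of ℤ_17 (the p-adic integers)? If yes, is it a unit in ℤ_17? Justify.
x ∈ ℤ_17 but not a unit; v_17(x) = 2 > 0

ℤ_17 = {x ∈ ℚ_17 : v_17(x) ≥ 0} and ℤ_17^× = {x ∈ ℤ_17 : v_17(x) = 0}. Here v_17(2023/3) = v_17(num) − v_17(den) = 2; compare against these criteria.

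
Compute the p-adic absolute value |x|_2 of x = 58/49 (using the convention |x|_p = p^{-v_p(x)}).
|58/49|_2 = 1/2

Step 1 — compute v_2(x) by factoring powers of 2 out of the numerator and denominator: v_2(58/49) = 1. Step 2 — apply |x|_p = p^{-v_p(x)} = 2^{-1} = 1/2.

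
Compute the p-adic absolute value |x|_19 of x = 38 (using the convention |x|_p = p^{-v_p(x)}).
|38|_19 = 1/19

Step 1 — compute v_19(x) by factoring powers of 19 out of the numerator and denominator: v_19(38) = 1. Step 2 — apply |x|_p = p^{-v_p(x)} = 19^{-1} = 1/19.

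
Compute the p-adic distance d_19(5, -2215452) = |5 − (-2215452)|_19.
d_19(5, -2215452) = 1/130321

Step 1 — x − y = 5 − (-2215452) = 2215457. Step 2 — v_19(2215457) = 4 (factor: 2215457 = (19^4 · 17); the sign does not affect v_p). Step 3 — |x − y|_19 = 19^{-4} = 1/130321.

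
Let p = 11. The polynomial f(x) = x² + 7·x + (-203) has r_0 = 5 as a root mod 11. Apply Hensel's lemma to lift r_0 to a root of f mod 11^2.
r_1 = 49 (mod 121)

Hensel: r_{i+1} = r_i − f(r_i)·(f′(r_i))^{-1} mod 11^{i+2}, f′(x) = 2x + 7. Iterate:
  r_0 = 5 (mod 11)
  r_1 = 49 (mod 121)
Final: r = 49 satisfies f(r) ≡ 0 mod 11^2.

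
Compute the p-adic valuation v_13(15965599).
v_13(15965599) = 5

v_13(n) is the largest exponent k such that 13^k divides n. Factor out: 15965599 = 13^5 · 43. (Sign doesn't affect v_p.) So v_13(15965599) = 5.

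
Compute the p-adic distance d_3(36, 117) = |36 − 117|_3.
d_3(36, 117) = 1/81

Step 1 — x − y = 36 − 117 = -81. Step 2 — v_3(-81) = 4 (factor: -81 = −(3^4 · 1); the sign does not affect v_p). Step 3 — |x − y|_3 = 3^{-4} = 1/81.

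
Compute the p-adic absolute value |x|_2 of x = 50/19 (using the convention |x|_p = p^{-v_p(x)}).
|50/19|_2 = 1/2

Step 1 — compute v_2(x) by factoring powers of 2 out of the numerator and denominator: v_2(50/19) = 1. Step 2 — apply |x|_p = p^{-v_p(x)} = 2^{-1} = 1/2.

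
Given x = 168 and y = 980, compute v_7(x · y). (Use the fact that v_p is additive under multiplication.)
v_7(164640) = 3

v_p(x) = 1 (factor: 168 = 7^1 · 24); v_p(y) = 2 (factor: 980 = 7^2 · 20). Additivity: v_p(xy) = v_p(x) + v_p(y) = 1 + 2 = 3. (Direct check: xy = 164640 = 7^3 · (480).)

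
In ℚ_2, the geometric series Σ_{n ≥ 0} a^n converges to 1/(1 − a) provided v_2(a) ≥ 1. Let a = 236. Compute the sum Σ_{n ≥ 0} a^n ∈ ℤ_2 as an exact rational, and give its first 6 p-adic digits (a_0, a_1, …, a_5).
Σ a^n = 1/(1 − a) = -1/235;  first 6 digits = (1, 0, 1, 1, 1, 1)

v_2(a) = 2 ≥ 1, so the series converges in ℤ_2 to 1/(1 − a) = 1/(1 − 236) = -1/235. Expand this rational in ℤ_2: compute digits iteratively via d_i = x_i mod 2, x_{i+1} = (x_i − d_i)/2. The first 6 digits are (1, 0, 1, 1, 1, 1).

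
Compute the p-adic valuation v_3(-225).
v_3(-225) = 2

v_3(n) is the largest exponent k such that 3^k divides n. Factor out: -225 = -3^2 · 25. (Sign doesn't affect v_p.) So v_3(-225) = 2.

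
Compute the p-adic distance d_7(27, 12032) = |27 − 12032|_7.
d_7(27, 12032) = 1/2401

Step 1 — x − y = 27 − 12032 = -12005. Step 2 — v_7(-12005) = 4 (factor: -12005 = −(7^4 · 5); the sign does not affect v_p). Step 3 — |x − y|_7 = 7^{-4} = 1/2401.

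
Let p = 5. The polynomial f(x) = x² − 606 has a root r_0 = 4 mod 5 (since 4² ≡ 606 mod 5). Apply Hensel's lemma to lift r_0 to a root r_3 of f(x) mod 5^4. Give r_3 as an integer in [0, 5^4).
r_3 = 559 (mod 625)

Hensel's recurrence: r_{i+1} = r_i − f(r_i)·(f′(r_i))^{-1} mod 5^{i+2}, with f′(x) = 2x. Iterate:
  r_0 = 4 (mod 5)
  r_1 = 9 (mod 25)
  r_2 = 59 (mod 125)
  r_3 = 559 (mod 625)
Final: r_3 = 559, and one checks f(r_3) ≡ 0 mod 5^4.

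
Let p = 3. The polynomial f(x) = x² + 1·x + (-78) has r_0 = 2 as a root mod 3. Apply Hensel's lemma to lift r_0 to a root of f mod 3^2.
r_1 = 2 (mod 9)

Hensel: r_{i+1} = r_i − f(r_i)·(f′(r_i))^{-1} mod 3^{i+2}, f′(x) = 2x + 1. Iterate:
  r_0 = 2 (mod 3)
  r_1 = 2 (mod 9)
Final: r = 2 satisfies f(r) ≡ 0 mod 3^2.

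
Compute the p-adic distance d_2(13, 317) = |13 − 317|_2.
d_2(13, 317) = 1/16

Step 1 — x − y = 13 − 317 = -304. Step 2 — v_2(-304) = 4 (factor: -304 = −(2^4 · 19); the sign does not affect v_p). Step 3 — |x − y|_2 = 2^{-4} = 1/16.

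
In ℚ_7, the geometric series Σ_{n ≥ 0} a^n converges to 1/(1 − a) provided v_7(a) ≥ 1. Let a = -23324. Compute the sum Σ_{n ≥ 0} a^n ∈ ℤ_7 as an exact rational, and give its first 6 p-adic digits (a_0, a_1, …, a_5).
Σ a^n = 1/(1 − a) = 1/23325;  first 6 digits = (1, 0, 0, 2, 4, 5)

v_7(a) = 3 ≥ 1, so the series converges in ℤ_7 to 1/(1 − a) = 1/(1 − (-23324)) = 1/23325. Expand this rational in ℤ_7: compute digits iteratively via d_i = x_i mod 7, x_{i+1} = (x_i − d_i)/7. The first 6 digits are (1, 0, 0, 2, 4, 5).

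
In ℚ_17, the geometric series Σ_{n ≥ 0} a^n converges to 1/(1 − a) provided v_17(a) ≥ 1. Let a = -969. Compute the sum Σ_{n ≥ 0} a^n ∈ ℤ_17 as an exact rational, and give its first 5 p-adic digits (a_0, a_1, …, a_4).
Σ a^n = 1/(1 − a) = 1/970;  first 5 digits = (1, 11, 15, 8, 1)

v_17(a) = 1 ≥ 1, so the series converges in ℤ_17 to 1/(1 − a) = 1/(1 − (-969)) = 1/970. Expand this rational in ℤ_17: compute digits iteratively via d_i = x_i mod 17, x_{i+1} = (x_i − d_i)/17. The first 5 digits are (1, 11, 15, 8, 1).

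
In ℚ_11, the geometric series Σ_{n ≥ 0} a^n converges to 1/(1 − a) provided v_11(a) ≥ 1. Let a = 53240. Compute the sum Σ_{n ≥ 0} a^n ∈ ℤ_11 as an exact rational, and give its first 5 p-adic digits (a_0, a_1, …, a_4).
Σ a^n = 1/(1 − a) = -1/53239;  first 5 digits = (1, 0, 0, 7, 3)

v_11(a) = 3 ≥ 1, so the series converges in ℤ_11 to 1/(1 − a) = 1/(1 − 53240) = -1/53239. Expand this rational in ℤ_11: compute digits iteratively via d_i = x_i mod 11, x_{i+1} = (x_i − d_i)/11. The first 5 digits are (1, 0, 0, 7, 3).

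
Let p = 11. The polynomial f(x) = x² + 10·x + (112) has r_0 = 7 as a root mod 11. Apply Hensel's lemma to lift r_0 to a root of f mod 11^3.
r_2 = 315 (mod 1331)

Hensel: r_{i+1} = r_i − f(r_i)·(f′(r_i))^{-1} mod 11^{i+2}, f′(x) = 2x + 10. Iterate:
  r_0 = 7 (mod 11)
  r_1 = 73 (mod 121)
  r_2 = 315 (mod 1331)
Final: r = 315 satisfies f(r) ≡ 0 mod 11^3.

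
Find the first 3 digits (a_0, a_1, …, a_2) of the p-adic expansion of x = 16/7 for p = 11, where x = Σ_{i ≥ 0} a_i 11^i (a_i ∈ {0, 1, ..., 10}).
(a_0, …, a_2) = (7, 9, 7)

v_11(16/7) = 0 (numerator and denominator both coprime to 11), so x ∈ ℤ_11^×. Compute digits iteratively via a_i = x_i mod 11, x_{i+1} = (x_i − a_i)/11, with x_0 = x:
  x_0 = 16/7;  a_0 = 7;  x_1 = (x_0 − 7)/11 = -3/7
  x_1 = -3/7;  a_1 = 9;  x_2 = (x_1 − 9)/11 = -6/7
  x_2 = -6/7;  a_2 = 7;  x_3 = (x_2 − 7)/11 = -5/7
Digits: (7, 9, 7).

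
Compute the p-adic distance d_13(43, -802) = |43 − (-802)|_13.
d_13(43, -802) = 1/169

Step 1 — x − y = 43 − (-802) = 845. Step 2 — v_13(845) = 2 (factor: 845 = (13^2 · 5); the sign does not affect v_p). Step 3 — |x − y|_13 = 13^{-2} = 1/169.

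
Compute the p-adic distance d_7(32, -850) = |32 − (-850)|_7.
d_7(32, -850) = 1/49

Step 1 — x − y = 32 − (-850) = 882. Step 2 — v_7(882) = 2 (factor: 882 = (7^2 · 18); the sign does not affect v_p). Step 3 — |x − y|_7 = 7^{-2} = 1/49.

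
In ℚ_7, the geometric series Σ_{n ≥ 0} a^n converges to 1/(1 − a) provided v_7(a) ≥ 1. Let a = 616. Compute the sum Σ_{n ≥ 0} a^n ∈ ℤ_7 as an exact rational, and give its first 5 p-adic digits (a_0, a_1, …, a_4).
Σ a^n = 1/(1 − a) = -1/615;  first 5 digits = (1, 4, 0, 3, 5)

v_7(a) = 1 ≥ 1, so the series converges in ℤ_7 to 1/(1 − a) = 1/(1 − 616) = -1/615. Expand this rational in ℤ_7: compute digits iteratively via d_i = x_i mod 7, x_{i+1} = (x_i − d_i)/7. The first 5 digits are (1, 4, 0, 3, 5).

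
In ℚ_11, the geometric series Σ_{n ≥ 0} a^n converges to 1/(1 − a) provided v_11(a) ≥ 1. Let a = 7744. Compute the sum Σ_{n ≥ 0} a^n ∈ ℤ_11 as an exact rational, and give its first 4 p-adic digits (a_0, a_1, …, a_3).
Σ a^n = 1/(1 − a) = -1/7743;  first 4 digits = (1, 0, 9, 5)

v_11(a) = 2 ≥ 1, so the series converges in ℤ_11 to 1/(1 − a) = 1/(1 − 7744) = -1/7743. Expand this rational in ℤ_11: compute digits iteratively via d_i = x_i mod 11, x_{i+1} = (x_i − d_i)/11. The first 4 digits are (1, 0, 9, 5).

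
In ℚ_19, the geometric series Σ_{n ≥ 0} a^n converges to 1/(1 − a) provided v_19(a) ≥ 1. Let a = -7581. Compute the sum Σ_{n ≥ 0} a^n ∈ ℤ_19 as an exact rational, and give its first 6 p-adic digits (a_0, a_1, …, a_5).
Σ a^n = 1/(1 − a) = 1/7582;  first 6 digits = (1, 0, 17, 17, 3, 4)

v_19(a) = 2 ≥ 1, so the series converges in ℤ_19 to 1/(1 − a) = 1/(1 − (-7581)) = 1/7582. Expand this rational in ℤ_19: compute digits iteratively via d_i = x_i mod 19, x_{i+1} = (x_i − d_i)/19. The first 6 digits are (1, 0, 17, 17, 3, 4).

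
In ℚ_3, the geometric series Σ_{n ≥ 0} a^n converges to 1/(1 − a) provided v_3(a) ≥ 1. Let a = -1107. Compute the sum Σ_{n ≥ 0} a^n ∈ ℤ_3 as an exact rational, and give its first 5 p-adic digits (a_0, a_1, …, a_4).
Σ a^n = 1/(1 − a) = 1/1108;  first 5 digits = (1, 0, 0, 1, 1)

v_3(a) = 3 ≥ 1, so the series converges in ℤ_3 to 1/(1 − a) = 1/(1 − (-1107)) = 1/1108. Expand this rational in ℤ_3: compute digits iteratively via d_i = x_i mod 3, x_{i+1} = (x_i − d_i)/3. The first 5 digits are (1, 0, 0, 1, 1).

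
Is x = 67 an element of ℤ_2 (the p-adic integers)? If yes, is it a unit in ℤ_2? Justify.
x ∈ ℤ_2^× (unit); v_2(x) = 0

ℤ_2 = {x ∈ ℚ_2 : v_2(x) ≥ 0} and ℤ_2^× = {x ∈ ℤ_2 : v_2(x) = 0}. Here v_2(67) = v_2(num) − v_2(den) = 0; compare against these criteria.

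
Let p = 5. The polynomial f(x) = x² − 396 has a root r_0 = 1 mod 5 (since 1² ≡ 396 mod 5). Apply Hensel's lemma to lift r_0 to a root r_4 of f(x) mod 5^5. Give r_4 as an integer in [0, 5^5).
r_4 = 336 (mod 3125)

Hensel's recurrence: r_{i+1} = r_i − f(r_i)·(f′(r_i))^{-1} mod 5^{i+2}, with f′(x) = 2x. Iterate:
  r_0 = 1 (mod 5)
  r_1 = 11 (mod 25)
  r_2 = 86 (mod 125)
  r_3 = 336 (mod 625)
  r_4 = 336 (mod 3125)
Final: r_4 = 336, and one checks f(r_4) ≡ 0 mod 5^5.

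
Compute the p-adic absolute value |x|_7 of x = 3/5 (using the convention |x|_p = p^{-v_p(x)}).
|3/5|_7 = 1

Step 1 — compute v_7(x) by factoring powers of 7 out of the numerator and denominator: v_7(3/5) = 0. Step 2 — apply |x|_p = p^{-v_p(x)} = 7^{0} = 1.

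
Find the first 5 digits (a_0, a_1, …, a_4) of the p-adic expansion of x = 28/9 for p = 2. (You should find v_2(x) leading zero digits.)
(a_0, …, a_4) = (0, 0, 1, 1, 1)

v_2(28/9) = 2, so a_0 = ... = a_1 = 0. Factor out: x = 2^2 · u with u = 7/9 a unit in ℤ_2. Expand u iteratively via a_{v+i} = u_i mod 2, u_{i+1} = (u_i − a_{v+i})/2:
  u_0 = 7/9;  a_2 = 1;  u_1 = (u_0 − 1)/2 = -1/9
  u_1 = -1/9;  a_3 = 1;  u_2 = (u_1 − 1)/2 = -5/9
  u_2 = -5/9;  a_4 = 1;  u_3 = (u_2 − 1)/2 = -7/9
Digits: (0, 0, 1, 1, 1).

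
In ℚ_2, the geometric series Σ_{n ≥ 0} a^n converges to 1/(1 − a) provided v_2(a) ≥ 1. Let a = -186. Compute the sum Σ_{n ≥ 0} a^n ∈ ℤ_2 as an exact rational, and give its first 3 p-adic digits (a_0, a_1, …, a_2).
Σ a^n = 1/(1 − a) = 1/187;  first 3 digits = (1, 1, 0)

v_2(a) = 1 ≥ 1, so the series converges in ℤ_2 to 1/(1 − a) = 1/(1 − (-186)) = 1/187. Expand this rational in ℤ_2: compute digits iteratively via d_i = x_i mod 2, x_{i+1} = (x_i − d_i)/2. The first 3 digits are (1, 1, 0).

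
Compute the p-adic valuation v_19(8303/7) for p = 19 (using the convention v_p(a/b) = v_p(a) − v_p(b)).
v_19(8303/7) = 2

Factor powers of 19 from the numerator and denominator of the reduced fraction: 8303 = 19^2 · 23 and 7 = 19^0 · 7. Apply v_p(a/b) = v_p(a) − v_p(b): v_19(8303/7) = 2 − 0 = 2.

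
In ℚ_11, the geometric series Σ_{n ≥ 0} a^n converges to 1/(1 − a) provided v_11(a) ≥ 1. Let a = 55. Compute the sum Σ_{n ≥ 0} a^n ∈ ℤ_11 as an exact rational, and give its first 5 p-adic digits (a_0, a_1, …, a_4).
Σ a^n = 1/(1 − a) = -1/54;  first 5 digits = (1, 5, 3, 6, 9)

v_11(a) = 1 ≥ 1, so the series converges in ℤ_11 to 1/(1 − a) = 1/(1 − 55) = -1/54. Expand this rational in ℤ_11: compute digits iteratively via d_i = x_i mod 11, x_{i+1} = (x_i − d_i)/11. The first 5 digits are (1, 5, 3, 6, 9).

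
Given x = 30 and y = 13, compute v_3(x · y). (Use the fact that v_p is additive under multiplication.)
v_3(390) = 1

v_p(x) = 1 (factor: 30 = 3^1 · 10); v_p(y) = 0 (factor: 13 = 3^0 · 13). Additivity: v_p(xy) = v_p(x) + v_p(y) = 1 + 0 = 1. (Direct check: xy = 390 = 3^1 · (130).)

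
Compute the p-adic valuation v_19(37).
v_19(37) = 0

v_19(n) is the largest exponent k such that 19^k divides n. Factor out: 37 = 19^0 · 37. (Sign doesn't affect v_p.) So v_19(37) = 0.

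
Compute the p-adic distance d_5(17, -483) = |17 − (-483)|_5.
d_5(17, -483) = 1/125

Step 1 — x − y = 17 − (-483) = 500. Step 2 — v_5(500) = 3 (factor: 500 = (5^3 · 4); the sign does not affect v_p). Step 3 — |x − y|_5 = 5^{-3} = 1/125.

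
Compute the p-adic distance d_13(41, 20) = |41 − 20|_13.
d_13(41, 20) = 1

Step 1 — x − y = 41 − 20 = 21. Step 2 — v_13(21) = 0 (factor: 21 = (13^0 · 21); the sign does not affect v_p). Step 3 — |x − y|_13 = 13^{0} = 1.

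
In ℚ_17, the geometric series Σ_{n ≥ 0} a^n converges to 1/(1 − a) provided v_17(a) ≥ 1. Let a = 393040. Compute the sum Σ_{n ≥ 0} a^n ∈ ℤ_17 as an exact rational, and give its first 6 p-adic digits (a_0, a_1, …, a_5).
Σ a^n = 1/(1 − a) = -1/393039;  first 6 digits = (1, 0, 0, 12, 4, 0)

v_17(a) = 3 ≥ 1, so the series converges in ℤ_17 to 1/(1 − a) = 1/(1 − 393040) = -1/393039. Expand this rational in ℤ_17: compute digits iteratively via d_i = x_i mod 17, x_{i+1} = (x_i − d_i)/17. The first 6 digits are (1, 0, 0, 12, 4, 0).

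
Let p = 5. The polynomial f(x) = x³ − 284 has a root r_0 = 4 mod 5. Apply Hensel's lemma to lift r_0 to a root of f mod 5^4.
r_3 = 369 (mod 625)

Hensel: r_{i+1} = r_i − f(r_i)/f′(r_i) mod 5^{i+2}, where f′(x) = 3x². Iterate:
  r_0 = 4 (mod 5)
  r_1 = 19 (mod 25)
  r_2 = 119 (mod 125)
  r_3 = 369 (mod 625)
Final: r = 369 with f(r) ≡ 0 mod 5^4.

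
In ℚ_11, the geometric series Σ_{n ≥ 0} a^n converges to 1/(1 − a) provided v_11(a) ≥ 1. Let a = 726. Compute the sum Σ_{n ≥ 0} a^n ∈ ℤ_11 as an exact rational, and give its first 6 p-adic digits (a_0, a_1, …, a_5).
Σ a^n = 1/(1 − a) = -1/725;  first 6 digits = (1, 0, 6, 0, 3, 3)

v_11(a) = 2 ≥ 1, so the series converges in ℤ_11 to 1/(1 − a) = 1/(1 − 726) = -1/725. Expand this rational in ℤ_11: compute digits iteratively via d_i = x_i mod 11, x_{i+1} = (x_i − d_i)/11. The first 6 digits are (1, 0, 6, 0, 3, 3).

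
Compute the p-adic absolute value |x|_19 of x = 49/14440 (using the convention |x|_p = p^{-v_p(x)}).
|49/14440|_19 = 361

Step 1 — compute v_19(x) by factoring powers of 19 out of the numerator and denominator: v_19(49/14440) = -2. Step 2 — apply |x|_p = p^{-v_p(x)} = 19^{2} = 361.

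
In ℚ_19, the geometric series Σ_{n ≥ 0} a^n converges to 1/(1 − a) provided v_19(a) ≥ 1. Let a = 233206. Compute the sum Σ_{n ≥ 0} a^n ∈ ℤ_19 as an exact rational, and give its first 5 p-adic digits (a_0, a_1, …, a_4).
Σ a^n = 1/(1 − a) = -1/233205;  first 5 digits = (1, 0, 0, 15, 1)

v_19(a) = 3 ≥ 1, so the series converges in ℤ_19 to 1/(1 − a) = 1/(1 − 233206) = -1/233205. Expand this rational in ℤ_19: compute digits iteratively via d_i = x_i mod 19, x_{i+1} = (x_i − d_i)/19. The first 5 digits are (1, 0, 0, 15, 1).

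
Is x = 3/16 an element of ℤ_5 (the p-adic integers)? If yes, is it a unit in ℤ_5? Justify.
x ∈ ℤ_5^× (unit); v_5(x) = 0

ℤ_5 = {x ∈ ℚ_5 : v_5(x) ≥ 0} and ℤ_5^× = {x ∈ ℤ_5 : v_5(x) = 0}. Here v_5(3/16) = v_5(num) − v_5(den) = 0; compare against these criteria.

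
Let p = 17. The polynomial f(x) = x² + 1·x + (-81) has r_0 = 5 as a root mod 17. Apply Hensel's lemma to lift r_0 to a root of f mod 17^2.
r_1 = 141 (mod 289)

Hensel: r_{i+1} = r_i − f(r_i)·(f′(r_i))^{-1} mod 17^{i+2}, f′(x) = 2x + 1. Iterate:
  r_0 = 5 (mod 17)
  r_1 = 141 (mod 289)
Final: r = 141 satisfies f(r) ≡ 0 mod 17^2.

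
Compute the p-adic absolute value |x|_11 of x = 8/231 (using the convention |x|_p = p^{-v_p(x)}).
|8/231|_11 = 11

Step 1 — compute v_11(x) by factoring powers of 11 out of the numerator and denominator: v_11(8/231) = -1. Step 2 — apply |x|_p = p^{-v_p(x)} = 11^{1} = 11.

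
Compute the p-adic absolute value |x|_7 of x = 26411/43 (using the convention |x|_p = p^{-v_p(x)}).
|26411/43|_7 = 1/2401

Step 1 — compute v_7(x) by factoring powers of 7 out of the numerator and denominator: v_7(26411/43) = 4. Step 2 — apply |x|_p = p^{-v_p(x)} = 7^{-4} = 1/2401.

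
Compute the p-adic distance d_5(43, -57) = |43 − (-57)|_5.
d_5(43, -57) = 1/25

Step 1 — x − y = 43 − (-57) = 100. Step 2 — v_5(100) = 2 (factor: 100 = (5^2 · 4); the sign does not affect v_p). Step 3 — |x − y|_5 = 5^{-2} = 1/25.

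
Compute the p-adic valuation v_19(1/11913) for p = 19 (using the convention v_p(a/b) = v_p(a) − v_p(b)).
v_19(1/11913) = -2

Factor powers of 19 from the numerator and denominator of the reduced fraction: 1 = 19^0 · 1 and 11913 = 19^2 · 33. Apply v_p(a/b) = v_p(a) − v_p(b): v_19(1/11913) = 0 − 2 = -2.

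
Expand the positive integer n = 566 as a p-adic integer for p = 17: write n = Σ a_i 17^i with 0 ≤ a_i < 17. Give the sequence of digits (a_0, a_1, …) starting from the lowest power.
(a_0, a_1, …) = (5, 16, 1)

Repeated division by 17 gives the digits low-to-high: 566 = 5 + 16·17^1 + 1·17^2. Digit sequence: (5, 16, 1).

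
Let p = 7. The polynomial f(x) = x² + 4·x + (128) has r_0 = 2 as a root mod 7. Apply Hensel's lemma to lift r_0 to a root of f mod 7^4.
r_3 = 107 (mod 2401)

Hensel: r_{i+1} = r_i − f(r_i)·(f′(r_i))^{-1} mod 7^{i+2}, f′(x) = 2x + 4. Iterate:
  r_0 = 2 (mod 7)
  r_1 = 9 (mod 49)
  r_2 = 107 (mod 343)
  r_3 = 107 (mod 2401)
Final: r = 107 satisfies f(r) ≡ 0 mod 7^4.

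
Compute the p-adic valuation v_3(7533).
v_3(7533) = 5

v_3(n) is the largest exponent k such that 3^k divides n. Factor out: 7533 = 3^5 · 31. (Sign doesn't affect v_p.) So v_3(7533) = 5.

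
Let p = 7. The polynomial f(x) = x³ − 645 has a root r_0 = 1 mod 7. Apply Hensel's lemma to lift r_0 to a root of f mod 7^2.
r_1 = 36 (mod 49)

Hensel: r_{i+1} = r_i − f(r_i)/f′(r_i) mod 7^{i+2}, where f′(x) = 3x². Iterate:
  r_0 = 1 (mod 7)
  r_1 = 36 (mod 49)
Final: r = 36 with f(r) ≡ 0 mod 7^2.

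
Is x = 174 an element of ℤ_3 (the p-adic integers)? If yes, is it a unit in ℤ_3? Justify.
x ∈ ℤ_3 but not a unit; v_3(x) = 1 > 0

ℤ_3 = {x ∈ ℚ_3 : v_3(x) ≥ 0} and ℤ_3^× = {x ∈ ℤ_3 : v_3(x) = 0}. Here v_3(174) = v_3(num) − v_3(den) = 1; compare against these criteria.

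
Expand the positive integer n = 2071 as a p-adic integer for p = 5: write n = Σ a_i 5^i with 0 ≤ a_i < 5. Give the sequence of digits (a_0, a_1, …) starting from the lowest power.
(a_0, a_1, …) = (1, 4, 2, 1, 3)

Repeated division by 5 gives the digits low-to-high: 2071 = 1 + 4·5^1 + 2·5^2 + 1·5^3 + 3·5^4. Digit sequence: (1, 4, 2, 1, 3).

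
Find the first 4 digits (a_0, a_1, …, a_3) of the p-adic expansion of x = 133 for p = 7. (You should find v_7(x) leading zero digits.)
(a_0, …, a_3) = (0, 5, 2, 0)

v_7(133) = 1, so a_0 = ... = a_0 = 0. Factor out: x = 7^1 · u with u = 19 a unit in ℤ_7. Expand u iteratively via a_{v+i} = u_i mod 7, u_{i+1} = (u_i − a_{v+i})/7:
  u_0 = 19;  a_1 = 5;  u_1 = (u_0 − 5)/7 = 2
  u_1 = 2;  a_2 = 2;  u_2 = (u_1 − 2)/7 = 0
  u_2 = 0;  a_3 = 0;  u_3 = (u_2 − 0)/7 = 0
Digits: (0, 5, 2, 0).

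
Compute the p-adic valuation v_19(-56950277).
v_19(-56950277) = 5

v_19(n) is the largest exponent k such that 19^k divides n. Factor out: -56950277 = -19^5 · 23. (Sign doesn't affect v_p.) So v_19(-56950277) = 5.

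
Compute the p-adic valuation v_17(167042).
v_17(167042) = 4

v_17(n) is the largest exponent k such that 17^k divides n. Factor out: 167042 = 17^4 · 2. (Sign doesn't affect v_p.) So v_17(167042) = 4.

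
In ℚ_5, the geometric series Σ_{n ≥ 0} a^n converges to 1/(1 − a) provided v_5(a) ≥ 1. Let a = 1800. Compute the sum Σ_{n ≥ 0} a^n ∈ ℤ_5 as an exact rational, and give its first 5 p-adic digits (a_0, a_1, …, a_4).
Σ a^n = 1/(1 − a) = -1/1799;  first 5 digits = (1, 0, 2, 4, 1)

v_5(a) = 2 ≥ 1, so the series converges in ℤ_5 to 1/(1 − a) = 1/(1 − 1800) = -1/1799. Expand this rational in ℤ_5: compute digits iteratively via d_i = x_i mod 5, x_{i+1} = (x_i − d_i)/5. The first 5 digits are (1, 0, 2, 4, 1).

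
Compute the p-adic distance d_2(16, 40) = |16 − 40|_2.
d_2(16, 40) = 1/8

Step 1 — x − y = 16 − 40 = -24. Step 2 — v_2(-24) = 3 (factor: -24 = −(2^3 · 3); the sign does not affect v_p). Step 3 — |x − y|_2 = 2^{-3} = 1/8.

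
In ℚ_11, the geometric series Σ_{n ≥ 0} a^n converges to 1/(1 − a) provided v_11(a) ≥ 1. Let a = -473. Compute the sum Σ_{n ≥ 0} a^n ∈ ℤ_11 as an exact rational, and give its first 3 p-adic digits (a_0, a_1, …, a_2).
Σ a^n = 1/(1 − a) = 1/474;  first 3 digits = (1, 1, 8)

v_11(a) = 1 ≥ 1, so the series converges in ℤ_11 to 1/(1 − a) = 1/(1 − (-473)) = 1/474. Expand this rational in ℤ_11: compute digits iteratively via d_i = x_i mod 11, x_{i+1} = (x_i − d_i)/11. The first 3 digits are (1, 1, 8).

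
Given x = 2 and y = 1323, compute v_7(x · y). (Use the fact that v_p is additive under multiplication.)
v_7(2646) = 2

v_p(x) = 0 (factor: 2 = 7^0 · 2); v_p(y) = 2 (factor: 1323 = 7^2 · 27). Additivity: v_p(xy) = v_p(x) + v_p(y) = 0 + 2 = 2. (Direct check: xy = 2646 = 7^2 · (54).)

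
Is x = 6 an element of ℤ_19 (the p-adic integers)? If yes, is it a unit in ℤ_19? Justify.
x ∈ ℤ_19^× (unit); v_19(x) = 0

ℤ_19 = {x ∈ ℚ_19 : v_19(x) ≥ 0} and ℤ_19^× = {x ∈ ℤ_19 : v_19(x) = 0}. Here v_19(6) = v_19(num) − v_19(den) = 0; compare against these criteria.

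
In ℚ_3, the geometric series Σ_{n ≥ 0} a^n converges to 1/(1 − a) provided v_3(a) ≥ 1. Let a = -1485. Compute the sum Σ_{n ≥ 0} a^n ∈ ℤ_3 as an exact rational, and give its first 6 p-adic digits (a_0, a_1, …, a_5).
Σ a^n = 1/(1 − a) = 1/1486;  first 6 digits = (1, 0, 0, 2, 2, 2)

v_3(a) = 3 ≥ 1, so the series converges in ℤ_3 to 1/(1 − a) = 1/(1 − (-1485)) = 1/1486. Expand this rational in ℤ_3: compute digits iteratively via d_i = x_i mod 3, x_{i+1} = (x_i − d_i)/3. The first 6 digits are (1, 0, 0, 2, 2, 2).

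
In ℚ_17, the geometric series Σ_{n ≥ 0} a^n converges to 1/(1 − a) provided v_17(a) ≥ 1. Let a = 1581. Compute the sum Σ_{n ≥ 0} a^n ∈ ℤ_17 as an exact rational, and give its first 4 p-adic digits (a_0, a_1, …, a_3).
Σ a^n = 1/(1 − a) = -1/1580;  first 4 digits = (1, 8, 1, 1)

v_17(a) = 1 ≥ 1, so the series converges in ℤ_17 to 1/(1 − a) = 1/(1 − 1581) = -1/1580. Expand this rational in ℤ_17: compute digits iteratively via d_i = x_i mod 17, x_{i+1} = (x_i − d_i)/17. The first 4 digits are (1, 8, 1, 1).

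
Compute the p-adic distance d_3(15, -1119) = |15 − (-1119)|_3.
d_3(15, -1119) = 1/81

Step 1 — x − y = 15 − (-1119) = 1134. Step 2 — v_3(1134) = 4 (factor: 1134 = (3^4 · 14); the sign does not affect v_p). Step 3 — |x − y|_3 = 3^{-4} = 1/81.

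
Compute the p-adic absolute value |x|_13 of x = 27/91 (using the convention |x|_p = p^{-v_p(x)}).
|27/91|_13 = 13

Step 1 — compute v_13(x) by factoring powers of 13 out of the numerator and denominator: v_13(27/91) = -1. Step 2 — apply |x|_p = p^{-v_p(x)} = 13^{1} = 13.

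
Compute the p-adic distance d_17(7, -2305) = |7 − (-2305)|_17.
d_17(7, -2305) = 1/289

Step 1 — x − y = 7 − (-2305) = 2312. Step 2 — v_17(2312) = 2 (factor: 2312 = (17^2 · 8); the sign does not affect v_p). Step 3 — |x − y|_17 = 17^{-2} = 1/289.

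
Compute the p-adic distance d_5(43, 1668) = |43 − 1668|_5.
d_5(43, 1668) = 1/125

Step 1 — x − y = 43 − 1668 = -1625. Step 2 — v_5(-1625) = 3 (factor: -1625 = −(5^3 · 13); the sign does not affect v_p). Step 3 — |x − y|_5 = 5^{-3} = 1/125.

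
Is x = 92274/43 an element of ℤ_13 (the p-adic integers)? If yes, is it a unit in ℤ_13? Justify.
x ∈ ℤ_13 but not a unit; v_13(x) = 3 > 0

ℤ_13 = {x ∈ ℚ_13 : v_13(x) ≥ 0} and ℤ_13^× = {x ∈ ℤ_13 : v_13(x) = 0}. Here v_13(92274/43) = v_13(num) − v_13(den) = 3; compare against these criteria.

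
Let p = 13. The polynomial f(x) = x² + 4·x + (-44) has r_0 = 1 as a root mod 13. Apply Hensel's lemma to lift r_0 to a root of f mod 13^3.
r_2 = 92 (mod 2197)

Hensel: r_{i+1} = r_i − f(r_i)·(f′(r_i))^{-1} mod 13^{i+2}, f′(x) = 2x + 4. Iterate:
  r_0 = 1 (mod 13)
  r_1 = 92 (mod 169)
  r_2 = 92 (mod 2197)
Final: r = 92 satisfies f(r) ≡ 0 mod 13^3.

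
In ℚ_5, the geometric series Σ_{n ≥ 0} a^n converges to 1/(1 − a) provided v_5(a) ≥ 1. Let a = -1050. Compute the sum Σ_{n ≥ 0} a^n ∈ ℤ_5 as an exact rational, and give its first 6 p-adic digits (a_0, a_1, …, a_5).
Σ a^n = 1/(1 − a) = 1/1051;  first 6 digits = (1, 0, 3, 1, 2, 2)

v_5(a) = 2 ≥ 1, so the series converges in ℤ_5 to 1/(1 − a) = 1/(1 − (-1050)) = 1/1051. Expand this rational in ℤ_5: compute digits iteratively via d_i = x_i mod 5, x_{i+1} = (x_i − d_i)/5. The first 6 digits are (1, 0, 3, 1, 2, 2).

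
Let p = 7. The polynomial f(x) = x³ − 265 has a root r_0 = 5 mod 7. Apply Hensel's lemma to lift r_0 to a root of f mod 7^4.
r_3 = 1062 (mod 2401)

Hensel: r_{i+1} = r_i − f(r_i)/f′(r_i) mod 7^{i+2}, where f′(x) = 3x². Iterate:
  r_0 = 5 (mod 7)
  r_1 = 33 (mod 49)
  r_2 = 33 (mod 343)
  r_3 = 1062 (mod 2401)
Final: r = 1062 with f(r) ≡ 0 mod 7^4.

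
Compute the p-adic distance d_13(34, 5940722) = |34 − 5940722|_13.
d_13(34, 5940722) = 1/371293

Step 1 — x − y = 34 − 5940722 = -5940688. Step 2 — v_13(-5940688) = 5 (factor: -5940688 = −(13^5 · 16); the sign does not affect v_p). Step 3 — |x − y|_13 = 13^{-5} = 1/371293.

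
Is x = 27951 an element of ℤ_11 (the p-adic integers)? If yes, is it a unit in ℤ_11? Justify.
x ∈ ℤ_11 but not a unit; v_11(x) = 3 > 0

ℤ_11 = {x ∈ ℚ_11 : v_11(x) ≥ 0} and ℤ_11^× = {x ∈ ℤ_11 : v_11(x) = 0}. Here v_11(27951) = v_11(num) − v_11(den) = 3; compare against these criteria.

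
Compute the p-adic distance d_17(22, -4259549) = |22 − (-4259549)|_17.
d_17(22, -4259549) = 1/1419857

Step 1 — x − y = 22 − (-4259549) = 4259571. Step 2 — v_17(4259571) = 5 (factor: 4259571 = (17^5 · 3); the sign does not affect v_p). Step 3 — |x − y|_17 = 17^{-5} = 1/1419857.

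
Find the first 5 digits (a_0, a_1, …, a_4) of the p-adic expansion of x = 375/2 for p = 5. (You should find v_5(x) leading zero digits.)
(a_0, …, a_4) = (0, 0, 0, 4, 2)

v_5(375/2) = 3, so a_0 = ... = a_2 = 0. Factor out: x = 5^3 · u with u = 3/2 a unit in ℤ_5. Expand u iteratively via a_{v+i} = u_i mod 5, u_{i+1} = (u_i − a_{v+i})/5:
  u_0 = 3/2;  a_3 = 4;  u_1 = (u_0 − 4)/5 = -1/2
  u_1 = -1/2;  a_4 = 2;  u_2 = (u_1 − 2)/5 = -1/2
Digits: (0, 0, 0, 4, 2).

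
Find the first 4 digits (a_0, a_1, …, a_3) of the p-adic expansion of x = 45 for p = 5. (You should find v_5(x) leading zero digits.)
(a_0, …, a_3) = (0, 4, 1, 0)

v_5(45) = 1, so a_0 = ... = a_0 = 0. Factor out: x = 5^1 · u with u = 9 a unit in ℤ_5. Expand u iteratively via a_{v+i} = u_i mod 5, u_{i+1} = (u_i − a_{v+i})/5:
  u_0 = 9;  a_1 = 4;  u_1 = (u_0 − 4)/5 = 1
  u_1 = 1;  a_2 = 1;  u_2 = (u_1 − 1)/5 = 0
  u_2 = 0;  a_3 = 0;  u_3 = (u_2 − 0)/5 = 0
Digits: (0, 4, 1, 0).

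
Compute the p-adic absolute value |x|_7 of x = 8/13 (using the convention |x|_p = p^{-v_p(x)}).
|8/13|_7 = 1

Step 1 — compute v_7(x) by factoring powers of 7 out of the numerator and denominator: v_7(8/13) = 0. Step 2 — apply |x|_p = p^{-v_p(x)} = 7^{0} = 1.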